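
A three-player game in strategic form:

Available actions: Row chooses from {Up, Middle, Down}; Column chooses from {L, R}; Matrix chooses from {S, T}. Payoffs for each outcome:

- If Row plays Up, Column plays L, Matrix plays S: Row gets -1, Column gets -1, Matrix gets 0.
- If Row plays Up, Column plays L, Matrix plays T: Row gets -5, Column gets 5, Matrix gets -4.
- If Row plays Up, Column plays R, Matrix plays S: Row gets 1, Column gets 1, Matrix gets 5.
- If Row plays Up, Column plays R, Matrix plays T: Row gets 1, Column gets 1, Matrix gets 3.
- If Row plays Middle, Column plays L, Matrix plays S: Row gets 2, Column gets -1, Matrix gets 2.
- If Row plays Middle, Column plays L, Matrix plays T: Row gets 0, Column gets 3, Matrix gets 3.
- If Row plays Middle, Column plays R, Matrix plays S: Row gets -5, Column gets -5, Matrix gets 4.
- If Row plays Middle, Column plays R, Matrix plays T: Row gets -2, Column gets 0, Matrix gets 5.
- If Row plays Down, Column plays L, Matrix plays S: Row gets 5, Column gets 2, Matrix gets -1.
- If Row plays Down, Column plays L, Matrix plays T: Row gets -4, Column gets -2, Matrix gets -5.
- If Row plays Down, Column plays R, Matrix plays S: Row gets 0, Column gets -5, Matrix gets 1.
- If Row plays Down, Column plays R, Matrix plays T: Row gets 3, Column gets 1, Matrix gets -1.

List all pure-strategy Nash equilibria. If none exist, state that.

(Up, R, S); (Middle, L, T); (Down, L, S)

Row against (L, S): payoffs -1, 2, 5 → best response Down.
Row against (L, T): payoffs -5, 0, -4 → best response Middle.
Row against (R, S): payoffs 1, -5, 0 → best response Up.
Row against (R, T): payoffs 1, -2, 3 → best response Down.
Column against (Up, S): payoffs -1, 1 → best response R.
Column against (Up, T): payoffs 5, 1 → best response L.
Column against (Middle, S): payoffs -1, -5 → best response L.
Column against (Middle, T): payoffs 3, 0 → best response L.
Column against (Down, S): payoffs 2, -5 → best response L.
Column against (Down, T): payoffs -2, 1 → best response R.
Matrix against (Up, L): payoffs 0, -4 → best response S.
Matrix against (Up, R): payoffs 5, 3 → best response S.
Matrix against (Middle, L): payoffs 2, 3 → best response T.
Matrix against (Middle, R): payoffs 4, 5 → best response T.
Matrix against (Down, L): payoffs -1, -5 → best response S.
Matrix against (Down, R): payoffs 1, -1 → best response S.
Mutual best responses: (Up, R, S); (Middle, L, T); (Down, L, S).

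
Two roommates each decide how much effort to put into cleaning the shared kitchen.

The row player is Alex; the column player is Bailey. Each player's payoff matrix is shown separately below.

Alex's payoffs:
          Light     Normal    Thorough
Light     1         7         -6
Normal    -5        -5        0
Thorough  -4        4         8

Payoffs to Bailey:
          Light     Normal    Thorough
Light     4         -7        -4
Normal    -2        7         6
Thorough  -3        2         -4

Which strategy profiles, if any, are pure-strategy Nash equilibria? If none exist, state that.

Alex against Light: payoffs 1, -5, -4 → best response Light.
Alex against Normal: payoffs 7, -5, 4 → best response Light.
Alex against Thorough: payoffs -6, 0, 8 → best response Thorough.
Bailey against Light: payoffs 4, -7, -4 → best response Light.
Bailey against Normal: payoffs -2, 7, 6 → best response Normal.
Bailey against Thorough: payoffs -3, 2, -4 → best response Normal.
Mutual best responses: (Light, Light).

The unique pure-strategy Nash equilibrium is (Light, Light).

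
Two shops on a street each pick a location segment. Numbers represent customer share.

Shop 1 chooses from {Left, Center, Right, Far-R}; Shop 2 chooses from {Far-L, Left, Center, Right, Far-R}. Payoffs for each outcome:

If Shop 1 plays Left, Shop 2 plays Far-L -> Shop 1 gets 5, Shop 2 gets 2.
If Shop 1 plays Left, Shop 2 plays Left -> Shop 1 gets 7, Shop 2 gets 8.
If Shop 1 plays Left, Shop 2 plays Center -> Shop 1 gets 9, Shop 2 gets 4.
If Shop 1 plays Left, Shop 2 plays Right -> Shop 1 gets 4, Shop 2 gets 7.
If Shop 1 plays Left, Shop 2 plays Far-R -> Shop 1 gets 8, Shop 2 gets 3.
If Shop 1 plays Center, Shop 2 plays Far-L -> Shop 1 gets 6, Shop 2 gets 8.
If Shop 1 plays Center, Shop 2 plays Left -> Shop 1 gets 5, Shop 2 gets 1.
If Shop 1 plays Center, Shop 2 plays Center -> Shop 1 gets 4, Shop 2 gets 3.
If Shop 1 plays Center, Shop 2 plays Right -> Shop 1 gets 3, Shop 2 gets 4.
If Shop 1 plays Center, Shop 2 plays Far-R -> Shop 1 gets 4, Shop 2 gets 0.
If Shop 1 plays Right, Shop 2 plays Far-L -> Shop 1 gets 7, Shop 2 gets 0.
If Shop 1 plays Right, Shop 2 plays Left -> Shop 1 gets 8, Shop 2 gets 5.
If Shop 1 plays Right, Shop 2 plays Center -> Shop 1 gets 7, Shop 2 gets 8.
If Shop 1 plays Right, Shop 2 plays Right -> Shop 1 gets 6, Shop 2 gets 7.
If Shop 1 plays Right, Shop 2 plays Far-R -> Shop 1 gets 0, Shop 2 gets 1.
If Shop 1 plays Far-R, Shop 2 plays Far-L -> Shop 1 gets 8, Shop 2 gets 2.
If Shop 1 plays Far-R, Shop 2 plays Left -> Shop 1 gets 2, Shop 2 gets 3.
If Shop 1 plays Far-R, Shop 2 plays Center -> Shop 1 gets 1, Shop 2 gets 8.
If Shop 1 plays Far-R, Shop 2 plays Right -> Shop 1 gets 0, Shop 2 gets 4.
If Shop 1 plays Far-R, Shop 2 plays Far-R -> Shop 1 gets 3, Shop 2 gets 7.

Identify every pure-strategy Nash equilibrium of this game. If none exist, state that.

No pure-strategy Nash equilibrium.

Mark each player's best response to every combination of opponents' strategies; a profile where every player is best-responding is a pure Nash equilibrium.
Shop 1 against Far-L: payoffs 5, 6, 7, 8 → best response Far-R.
Shop 1 against Left: payoffs 7, 5, 8, 2 → best response Right.
Shop 1 against Center: payoffs 9, 4, 7, 1 → best response Left.
Shop 1 against Right: payoffs 4, 3, 6, 0 → best response Right.
Shop 1 against Far-R: payoffs 8, 4, 0, 3 → best response Left.
Shop 2 against Left: payoffs 2, 8, 4, 7, 3 → best response Left.
Shop 2 against Center: payoffs 8, 1, 3, 4, 0 → best response Far-L.
Shop 2 against Right: payoffs 0, 5, 8, 7, 1 → best response Center.
Shop 2 against Far-R: payoffs 2, 3, 8, 4, 7 → best response Center.
No profile is a mutual best response for all players.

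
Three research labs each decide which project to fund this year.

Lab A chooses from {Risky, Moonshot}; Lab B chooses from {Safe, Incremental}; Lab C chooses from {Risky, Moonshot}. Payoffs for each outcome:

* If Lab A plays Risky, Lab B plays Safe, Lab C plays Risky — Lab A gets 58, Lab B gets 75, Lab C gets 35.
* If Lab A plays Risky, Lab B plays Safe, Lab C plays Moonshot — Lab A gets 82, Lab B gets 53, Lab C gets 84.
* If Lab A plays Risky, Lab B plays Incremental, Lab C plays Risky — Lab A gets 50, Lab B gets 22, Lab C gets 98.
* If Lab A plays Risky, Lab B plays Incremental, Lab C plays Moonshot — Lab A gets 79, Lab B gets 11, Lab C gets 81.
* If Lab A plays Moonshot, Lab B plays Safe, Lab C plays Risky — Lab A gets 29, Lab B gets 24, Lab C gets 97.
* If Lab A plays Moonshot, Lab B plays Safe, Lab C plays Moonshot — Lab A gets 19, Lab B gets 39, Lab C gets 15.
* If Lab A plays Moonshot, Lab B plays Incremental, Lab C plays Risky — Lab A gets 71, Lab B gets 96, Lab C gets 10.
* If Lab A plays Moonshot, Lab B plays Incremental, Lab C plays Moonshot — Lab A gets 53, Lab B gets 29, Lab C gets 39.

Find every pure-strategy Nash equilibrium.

For each player, find the best response to each opponent profile; mutual best responses are the pure NE.
Lab A against (Safe, Risky): payoffs 58, 29 → best response Risky.
Lab A against (Safe, Moonshot): payoffs 82, 19 → best response Risky.
Lab A against (Incremental, Risky): payoffs 50, 71 → best response Moonshot.
Lab A against (Incremental, Moonshot): payoffs 79, 53 → best response Risky.
Lab B against (Risky, Risky): payoffs 75, 22 → best response Safe.
Lab B against (Risky, Moonshot): payoffs 53, 11 → best response Safe.
Lab B against (Moonshot, Risky): payoffs 24, 96 → best response Incremental.
Lab B against (Moonshot, Moonshot): payoffs 39, 29 → best response Safe.
Lab C against (Risky, Safe): payoffs 35, 84 → best response Moonshot.
Lab C against (Risky, Incremental): payoffs 98, 81 → best response Risky.
Lab C against (Moonshot, Safe): payoffs 97, 15 → best response Risky.
Lab C against (Moonshot, Incremental): payoffs 10, 39 → best response Moonshot.
Mutual best responses: (Risky, Safe, Moonshot).

Pure NE: (Risky, Safe, Moonshot)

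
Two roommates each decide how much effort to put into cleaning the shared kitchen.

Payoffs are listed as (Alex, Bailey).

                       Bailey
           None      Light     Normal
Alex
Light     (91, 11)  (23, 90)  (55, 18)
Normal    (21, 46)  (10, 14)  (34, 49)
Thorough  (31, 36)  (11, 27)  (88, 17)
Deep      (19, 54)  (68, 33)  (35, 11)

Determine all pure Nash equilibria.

This game has no pure Nash equilibrium.

Alex against None: payoffs 91, 21, 31, 19 → best response Light.
Alex against Light: payoffs 23, 10, 11, 68 → best response Deep.
Alex against Normal: payoffs 55, 34, 88, 35 → best response Thorough.
Bailey against Light: payoffs 11, 90, 18 → best response Light.
Bailey against Normal: payoffs 46, 14, 49 → best response Normal.
Bailey against Thorough: payoffs 36, 27, 17 → best response None.
Bailey against Deep: payoffs 54, 33, 11 → best response None.
No profile is a mutual best response for all players.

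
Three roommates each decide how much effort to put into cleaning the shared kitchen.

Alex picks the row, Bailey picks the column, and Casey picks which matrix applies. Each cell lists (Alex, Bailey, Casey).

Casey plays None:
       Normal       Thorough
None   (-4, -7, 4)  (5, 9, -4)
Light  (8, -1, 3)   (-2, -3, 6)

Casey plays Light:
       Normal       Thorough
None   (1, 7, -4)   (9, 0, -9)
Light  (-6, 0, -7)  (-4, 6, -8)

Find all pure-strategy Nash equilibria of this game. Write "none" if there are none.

(None, Thorough, None) and (Light, Normal, None)

Alex against (Normal, None): payoffs -4, 8 → best response Light.
Alex against (Normal, Light): payoffs 1, -6 → best response None.
Alex against (Thorough, None): payoffs 5, -2 → best response None.
Alex against (Thorough, Light): payoffs 9, -4 → best response None.
Bailey against (None, None): payoffs -7, 9 → best response Thorough.
Bailey against (None, Light): payoffs 7, 0 → best response Normal.
Bailey against (Light, None): payoffs -1, -3 → best response Normal.
Bailey against (Light, Light): payoffs 0, 6 → best response Thorough.
Casey against (None, Normal): payoffs 4, -4 → best response None.
Casey against (None, Thorough): payoffs -4, -9 → best response None.
Casey against (Light, Normal): payoffs 3, -7 → best response None.
Casey against (Light, Thorough): payoffs 6, -8 → best response None.
Mutual best responses: (None, Thorough, None); (Light, Normal, None).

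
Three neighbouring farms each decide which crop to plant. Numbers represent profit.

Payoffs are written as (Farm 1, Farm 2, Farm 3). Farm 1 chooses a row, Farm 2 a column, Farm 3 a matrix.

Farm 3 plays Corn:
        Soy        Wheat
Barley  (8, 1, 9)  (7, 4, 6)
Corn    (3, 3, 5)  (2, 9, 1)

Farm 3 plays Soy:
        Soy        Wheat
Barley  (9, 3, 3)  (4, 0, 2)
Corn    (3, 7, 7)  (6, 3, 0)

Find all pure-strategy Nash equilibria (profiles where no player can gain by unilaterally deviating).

(Barley, Soy, Corn): Farm 2 can switch to Wheat (1 → 4). Not NE.
(Barley, Soy, Soy): Farm 3 can switch to Corn (3 → 9). Not NE.
(Barley, Wheat, Corn): Farm 1 gets 7, best alternative 2; Farm 2 gets 4, best alternative 1; Farm 3 gets 6, best alternative 2. No profitable deviation — NE.
(Barley, Wheat, Soy): Farm 1 can switch to Corn (4 → 6). Not NE.
(Corn, Soy, Corn): Farm 1 can switch to Barley (3 → 8). Not NE.
(Corn, Soy, Soy): Farm 1 can switch to Barley (3 → 9). Not NE.
(Corn, Wheat, Corn): Farm 1 can switch to Barley (2 → 7). Not NE.
(Corn, Wheat, Soy): Farm 2 can switch to Soy (3 → 7). Not NE.

Pure NE: (Barley, Wheat, Corn)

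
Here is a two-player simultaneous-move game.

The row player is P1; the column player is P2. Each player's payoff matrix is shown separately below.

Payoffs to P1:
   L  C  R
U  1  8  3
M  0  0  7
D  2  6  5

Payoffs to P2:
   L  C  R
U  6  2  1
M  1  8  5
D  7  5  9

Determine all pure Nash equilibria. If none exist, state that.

There is no pure-strategy Nash equilibrium.

(U, L): P1 can switch to D (1 → 2). Not NE.
(U, C): P2 can switch to L (2 → 6). Not NE.
(U, R): P1 can switch to M (3 → 7). Not NE.
(M, L): P1 can switch to U (0 → 1). Not NE.
(M, C): P1 can switch to U (0 → 8). Not NE.
(M, R): P2 can switch to C (5 → 8). Not NE.
(D, L): P2 can switch to R (7 → 9). Not NE.
(D, C): P1 can switch to U (6 → 8). Not NE.
(D, R): P1 can switch to M (5 → 7). Not NE.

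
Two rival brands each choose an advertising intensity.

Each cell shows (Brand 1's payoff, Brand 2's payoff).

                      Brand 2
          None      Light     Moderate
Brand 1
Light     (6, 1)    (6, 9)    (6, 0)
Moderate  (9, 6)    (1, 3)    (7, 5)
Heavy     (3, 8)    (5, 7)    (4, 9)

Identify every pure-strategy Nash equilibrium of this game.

Brand 1 against None: payoffs 6, 9, 3 → best response Moderate.
Brand 1 against Light: payoffs 6, 1, 5 → best response Light.
Brand 1 against Moderate: payoffs 6, 7, 4 → best response Moderate.
Brand 2 against Light: payoffs 1, 9, 0 → best response Light.
Brand 2 against Moderate: payoffs 6, 3, 5 → best response None.
Brand 2 against Heavy: payoffs 8, 7, 9 → best response Moderate.
Mutual best responses: (Light, Light); (Moderate, None).

The pure Nash equilibria are (Light, Light) and (Moderate, None).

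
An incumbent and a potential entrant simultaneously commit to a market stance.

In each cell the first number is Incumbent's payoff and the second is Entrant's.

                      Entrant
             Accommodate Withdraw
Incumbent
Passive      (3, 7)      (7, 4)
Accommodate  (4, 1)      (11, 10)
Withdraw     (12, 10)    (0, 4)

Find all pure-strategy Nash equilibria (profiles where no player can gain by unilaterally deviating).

For each strategy profile, look for a profitable unilateral deviation.
(Passive, Accommodate): Incumbent can switch to Accommodate (3 → 4). Not NE.
(Passive, Withdraw): Incumbent can switch to Accommodate (7 → 11). Not NE.
(Accommodate, Accommodate): Incumbent can switch to Withdraw (4 → 12). Not NE.
(Accommodate, Withdraw): Incumbent gets 11, best alternative 7; Entrant gets 10, best alternative 1. No profitable deviation — NE.
(Withdraw, Accommodate): Incumbent gets 12, best alternative 4; Entrant gets 10, best alternative 4. No profitable deviation — NE.
(Withdraw, Withdraw): Incumbent can switch to Passive (0 → 7). Not NE.

(Accommodate, Withdraw); (Withdraw, Accommodate)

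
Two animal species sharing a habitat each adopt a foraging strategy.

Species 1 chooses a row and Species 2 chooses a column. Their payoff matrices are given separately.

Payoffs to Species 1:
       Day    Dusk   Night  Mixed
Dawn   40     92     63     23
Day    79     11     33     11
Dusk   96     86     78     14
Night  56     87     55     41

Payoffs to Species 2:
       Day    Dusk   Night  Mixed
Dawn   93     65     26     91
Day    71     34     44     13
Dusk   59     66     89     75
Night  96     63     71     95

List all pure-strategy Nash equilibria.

Species 1 against Day: payoffs 40, 79, 96, 56 → best response Dusk.
Species 1 against Dusk: payoffs 92, 11, 86, 87 → best response Dawn.
Species 1 against Night: payoffs 63, 33, 78, 55 → best response Dusk.
Species 1 against Mixed: payoffs 23, 11, 14, 41 → best response Night.
Species 2 against Dawn: payoffs 93, 65, 26, 91 → best response Day.
Species 2 against Day: payoffs 71, 34, 44, 13 → best response Day.
Species 2 against Dusk: payoffs 59, 66, 89, 75 → best response Night.
Species 2 against Night: payoffs 96, 63, 71, 95 → best response Day.
Mutual best responses: (Dusk, Night).

The unique pure-strategy Nash equilibrium is (Dusk, Night).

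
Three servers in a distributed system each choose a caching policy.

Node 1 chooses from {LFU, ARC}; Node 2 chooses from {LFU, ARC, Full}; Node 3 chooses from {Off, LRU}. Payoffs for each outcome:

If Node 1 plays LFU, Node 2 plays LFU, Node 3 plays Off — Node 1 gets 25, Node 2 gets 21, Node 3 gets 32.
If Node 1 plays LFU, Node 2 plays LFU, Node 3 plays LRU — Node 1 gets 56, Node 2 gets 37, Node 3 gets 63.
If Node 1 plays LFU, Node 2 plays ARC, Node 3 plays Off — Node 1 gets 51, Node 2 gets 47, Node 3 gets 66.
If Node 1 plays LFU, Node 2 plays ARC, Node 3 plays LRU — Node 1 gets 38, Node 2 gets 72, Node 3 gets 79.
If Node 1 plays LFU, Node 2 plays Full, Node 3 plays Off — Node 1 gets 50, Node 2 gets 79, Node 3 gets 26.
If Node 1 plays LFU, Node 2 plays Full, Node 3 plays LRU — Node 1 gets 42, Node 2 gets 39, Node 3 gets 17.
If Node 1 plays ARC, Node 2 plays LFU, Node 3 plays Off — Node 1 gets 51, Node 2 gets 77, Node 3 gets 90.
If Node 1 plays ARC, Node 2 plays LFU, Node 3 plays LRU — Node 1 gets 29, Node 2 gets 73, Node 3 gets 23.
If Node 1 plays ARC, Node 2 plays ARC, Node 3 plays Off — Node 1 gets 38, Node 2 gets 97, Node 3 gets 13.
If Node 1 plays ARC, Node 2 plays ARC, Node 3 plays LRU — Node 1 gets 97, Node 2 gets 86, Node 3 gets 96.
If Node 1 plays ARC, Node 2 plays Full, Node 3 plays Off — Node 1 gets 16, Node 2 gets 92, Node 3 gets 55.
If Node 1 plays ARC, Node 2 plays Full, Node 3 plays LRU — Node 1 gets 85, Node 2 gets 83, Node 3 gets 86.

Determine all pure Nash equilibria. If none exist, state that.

(LFU, Full, Off); (ARC, ARC, LRU)

Check each profile: it is a Nash equilibrium iff no player can strictly gain by switching unilaterally.
(LFU, LFU, Off): Node 1 can switch to ARC (25 → 51). Not NE.
(LFU, LFU, LRU): Node 2 can switch to ARC (37 → 72). Not NE.
(LFU, ARC, Off): Node 2 can switch to Full (47 → 79). Not NE.
(LFU, ARC, LRU): Node 1 can switch to ARC (38 → 97). Not NE.
(LFU, Full, Off): Node 1 gets 50, best alternative 16; Node 2 gets 79, best alternative 47; Node 3 gets 26, best alternative 17. No profitable deviation — NE.
(LFU, Full, LRU): Node 1 can switch to ARC (42 → 85). Not NE.
(ARC, LFU, Off): Node 2 can switch to ARC (77 → 97). Not NE.
(ARC, LFU, LRU): Node 1 can switch to LFU (29 → 56). Not NE.
(ARC, ARC, Off): Node 1 can switch to LFU (38 → 51). Not NE.
(ARC, ARC, LRU): Node 1 gets 97, best alternative 38; Node 2 gets 86, best alternative 83; Node 3 gets 96, best alternative 13. No profitable deviation — NE.
(ARC, Full, Off): Node 1 can switch to LFU (16 → 50). Not NE.
(ARC, Full, LRU): Node 2 can switch to ARC (83 → 86). Not NE.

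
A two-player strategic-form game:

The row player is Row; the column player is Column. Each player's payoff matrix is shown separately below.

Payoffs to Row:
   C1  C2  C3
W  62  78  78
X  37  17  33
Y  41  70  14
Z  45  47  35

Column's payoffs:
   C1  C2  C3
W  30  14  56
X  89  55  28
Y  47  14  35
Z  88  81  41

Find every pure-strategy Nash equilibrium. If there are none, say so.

(W, C1): Column can switch to C3 (30 → 56). Not NE.
(W, C2): Column can switch to C1 (14 → 30). Not NE.
(W, C3): Row gets 78, best alternative 35; Column gets 56, best alternative 30. No profitable deviation — NE.
(X, C1): Row can switch to W (37 → 62). Not NE.
(X, C2): Row can switch to W (17 → 78). Not NE.
(X, C3): Row can switch to W (33 → 78). Not NE.
(Y, C1): Row can switch to W (41 → 62). Not NE.
(Y, C2): Row can switch to W (70 → 78). Not NE.
(Y, C3): Row can switch to W (14 → 78). Not NE.
(The remaining 3 profiles each have a profitable deviation by the same check.)

(W, C3)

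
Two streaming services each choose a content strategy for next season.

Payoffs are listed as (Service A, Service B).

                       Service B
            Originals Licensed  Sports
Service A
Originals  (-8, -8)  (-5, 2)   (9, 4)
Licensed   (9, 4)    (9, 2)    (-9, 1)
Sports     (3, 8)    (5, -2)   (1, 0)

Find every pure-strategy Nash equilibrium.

Pure-strategy Nash equilibria: (Originals, Sports), (Licensed, Originals)

Mark each player's best response to every combination of opponents' strategies; a profile where every player is best-responding is a pure Nash equilibrium.
Service A against Originals: payoffs -8, 9, 3 → best response Licensed.
Service A against Licensed: payoffs -5, 9, 5 → best response Licensed.
Service A against Sports: payoffs 9, -9, 1 → best response Originals.
Service B against Originals: payoffs -8, 2, 4 → best response Sports.
Service B against Licensed: payoffs 4, 2, 1 → best response Originals.
Service B against Sports: payoffs 8, -2, 0 → best response Originals.
Mutual best responses: (Originals, Sports); (Licensed, Originals).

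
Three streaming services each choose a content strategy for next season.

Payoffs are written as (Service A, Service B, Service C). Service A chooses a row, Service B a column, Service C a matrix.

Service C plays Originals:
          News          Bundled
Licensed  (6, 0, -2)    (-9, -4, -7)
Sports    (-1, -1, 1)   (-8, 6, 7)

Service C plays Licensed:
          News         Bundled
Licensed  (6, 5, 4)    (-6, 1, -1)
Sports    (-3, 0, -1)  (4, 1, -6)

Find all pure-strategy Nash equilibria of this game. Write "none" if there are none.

Service A against (News, Originals): payoffs 6, -1 → best response Licensed.
Service A against (News, Licensed): payoffs 6, -3 → best response Licensed.
Service A against (Bundled, Originals): payoffs -9, -8 → best response Sports.
Service A against (Bundled, Licensed): payoffs -6, 4 → best response Sports.
Service B against (Licensed, Originals): payoffs 0, -4 → best response News.
Service B against (Licensed, Licensed): payoffs 5, 1 → best response News.
Service B against (Sports, Originals): payoffs -1, 6 → best response Bundled.
Service B against (Sports, Licensed): payoffs 0, 1 → best response Bundled.
Service C against (Licensed, News): payoffs -2, 4 → best response Licensed.
Service C against (Licensed, Bundled): payoffs -7, -1 → best response Licensed.
Service C against (Sports, News): payoffs 1, -1 → best response Originals.
Service C against (Sports, Bundled): payoffs 7, -6 → best response Originals.
Mutual best responses: (Licensed, News, Licensed); (Sports, Bundled, Originals).

The pure Nash equilibria are (Licensed, News, Licensed); (Sports, Bundled, Originals).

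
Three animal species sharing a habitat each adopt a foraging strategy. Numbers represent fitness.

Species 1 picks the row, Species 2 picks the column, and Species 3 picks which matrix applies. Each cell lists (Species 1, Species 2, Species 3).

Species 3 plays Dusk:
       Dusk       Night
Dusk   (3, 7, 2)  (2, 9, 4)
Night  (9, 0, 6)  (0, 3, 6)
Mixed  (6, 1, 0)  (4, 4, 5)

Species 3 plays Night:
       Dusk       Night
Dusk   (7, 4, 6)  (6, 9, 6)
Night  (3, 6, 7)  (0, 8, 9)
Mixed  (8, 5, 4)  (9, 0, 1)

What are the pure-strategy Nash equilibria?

(Dusk, Dusk, Dusk): Species 1 can switch to Night (3 → 9). Not NE.
(Dusk, Dusk, Night): Species 1 can switch to Mixed (7 → 8). Not NE.
(Dusk, Night, Dusk): Species 1 can switch to Mixed (2 → 4). Not NE.
(Dusk, Night, Night): Species 1 can switch to Mixed (6 → 9). Not NE.
(Night, Dusk, Dusk): Species 2 can switch to Night (0 → 3). Not NE.
(Night, Dusk, Night): Species 1 can switch to Dusk (3 → 7). Not NE.
(Night, Night, Dusk): Species 1 can switch to Dusk (0 → 2). Not NE.
(Night, Night, Night): Species 1 can switch to Dusk (0 → 6). Not NE.
(Mixed, Dusk, Dusk): Species 1 can switch to Night (6 → 9). Not NE.
(Mixed, Dusk, Night): Species 1 gets 8, best alternative 7; Species 2 gets 5, best alternative 0; Species 3 gets 4, best alternative 0. No profitable deviation — NE.
(Mixed, Night, Dusk): Species 1 gets 4, best alternative 2; Species 2 gets 4, best alternative 1; Species 3 gets 5, best alternative 1. No profitable deviation — NE.
(Mixed, Night, Night): Species 2 can switch to Dusk (0 → 5). Not NE.

(Mixed, Dusk, Night) and (Mixed, Night, Dusk)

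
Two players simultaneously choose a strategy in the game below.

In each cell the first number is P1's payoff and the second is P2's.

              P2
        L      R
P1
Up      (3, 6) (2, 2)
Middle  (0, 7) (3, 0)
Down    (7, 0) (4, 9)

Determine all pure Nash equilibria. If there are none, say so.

(Down, R)

Mark each player's best response to every combination of opponents' strategies; a profile where every player is best-responding is a pure Nash equilibrium.
P1 against L: payoffs 3, 0, 7 → best response Down.
P1 against R: payoffs 2, 3, 4 → best response Down.
P2 against Up: payoffs 6, 2 → best response L.
P2 against Middle: payoffs 7, 0 → best response L.
P2 against Down: payoffs 0, 9 → best response R.
Mutual best responses: (Down, R).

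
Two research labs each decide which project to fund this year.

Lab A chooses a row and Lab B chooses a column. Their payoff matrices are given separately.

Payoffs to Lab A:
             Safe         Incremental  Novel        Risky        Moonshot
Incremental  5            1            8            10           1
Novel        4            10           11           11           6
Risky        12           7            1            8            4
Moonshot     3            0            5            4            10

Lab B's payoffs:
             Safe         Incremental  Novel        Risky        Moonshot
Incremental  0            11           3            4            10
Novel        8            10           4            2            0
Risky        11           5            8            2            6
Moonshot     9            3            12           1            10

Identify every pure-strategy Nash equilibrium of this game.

(Novel, Incremental); (Risky, Safe)

For each player, find the best response to each opponent profile; mutual best responses are the pure NE.
Lab A against Safe: payoffs 5, 4, 12, 3 → best response Risky.
Lab A against Incremental: payoffs 1, 10, 7, 0 → best response Novel.
Lab A against Novel: payoffs 8, 11, 1, 5 → best response Novel.
Lab A against Risky: payoffs 10, 11, 8, 4 → best response Novel.
Lab A against Moonshot: payoffs 1, 6, 4, 10 → best response Moonshot.
Lab B against Incremental: payoffs 0, 11, 3, 4, 10 → best response Incremental.
Lab B against Novel: payoffs 8, 10, 4, 2, 0 → best response Incremental.
Lab B against Risky: payoffs 11, 5, 8, 2, 6 → best response Safe.
Lab B against Moonshot: payoffs 9, 3, 12, 1, 10 → best response Novel.
Mutual best responses: (Novel, Incremental); (Risky, Safe).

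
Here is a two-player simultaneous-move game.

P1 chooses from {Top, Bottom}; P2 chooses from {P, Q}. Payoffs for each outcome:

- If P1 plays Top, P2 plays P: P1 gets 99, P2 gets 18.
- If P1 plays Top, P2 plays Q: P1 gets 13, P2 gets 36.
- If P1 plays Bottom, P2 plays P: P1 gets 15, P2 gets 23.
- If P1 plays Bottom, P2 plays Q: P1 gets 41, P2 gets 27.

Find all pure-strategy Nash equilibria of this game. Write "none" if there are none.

The unique pure-strategy Nash equilibrium is (Bottom, Q).

P1 against P: payoffs 99, 15 → best response Top.
P1 against Q: payoffs 13, 41 → best response Bottom.
P2 against Top: payoffs 18, 36 → best response Q.
P2 against Bottom: payoffs 23, 27 → best response Q.
Mutual best responses: (Bottom, Q).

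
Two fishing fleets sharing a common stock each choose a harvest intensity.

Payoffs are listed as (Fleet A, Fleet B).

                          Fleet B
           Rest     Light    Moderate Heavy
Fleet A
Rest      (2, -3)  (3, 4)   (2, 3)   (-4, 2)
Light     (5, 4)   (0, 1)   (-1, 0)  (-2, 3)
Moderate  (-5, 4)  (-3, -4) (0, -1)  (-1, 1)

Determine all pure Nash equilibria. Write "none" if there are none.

(Rest, Light) and (Light, Rest)

For each strategy profile, look for a profitable unilateral deviation.
(Rest, Rest): Fleet A can switch to Light (2 → 5). Not NE.
(Rest, Light): Fleet A gets 3, best alternative 0; Fleet B gets 4, best alternative 3. No profitable deviation — NE.
(Rest, Moderate): Fleet B can switch to Light (3 → 4). Not NE.
(Rest, Heavy): Fleet A can switch to Light (-4 → -2). Not NE.
(Light, Rest): Fleet A gets 5, best alternative 2; Fleet B gets 4, best alternative 3. No profitable deviation — NE.
(Light, Light): Fleet A can switch to Rest (0 → 3). Not NE.
(Light, Moderate): Fleet A can switch to Rest (-1 → 2). Not NE.
(Light, Heavy): Fleet A can switch to Moderate (-2 → -1). Not NE.
(Moderate, Rest): Fleet A can switch to Rest (-5 → 2). Not NE.
(Moderate, Light): Fleet A can switch to Rest (-3 → 3). Not NE.
(The remaining 2 profiles each have a profitable deviation by the same check.)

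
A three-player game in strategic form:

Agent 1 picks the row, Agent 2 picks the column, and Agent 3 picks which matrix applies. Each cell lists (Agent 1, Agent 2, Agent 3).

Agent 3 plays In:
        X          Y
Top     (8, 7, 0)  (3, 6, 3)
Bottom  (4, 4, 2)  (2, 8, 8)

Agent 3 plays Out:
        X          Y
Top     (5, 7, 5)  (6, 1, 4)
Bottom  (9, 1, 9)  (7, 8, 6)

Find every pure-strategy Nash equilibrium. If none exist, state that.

none

Check each profile: it is a Nash equilibrium iff no player can strictly gain by switching unilaterally.
(Top, X, In): Agent 3 can switch to Out (0 → 5). Not NE.
(Top, X, Out): Agent 1 can switch to Bottom (5 → 9). Not NE.
(Top, Y, In): Agent 2 can switch to X (6 → 7). Not NE.
(Top, Y, Out): Agent 1 can switch to Bottom (6 → 7). Not NE.
(Bottom, X, In): Agent 1 can switch to Top (4 → 8). Not NE.
(Bottom, X, Out): Agent 2 can switch to Y (1 → 8). Not NE.
(Bottom, Y, In): Agent 1 can switch to Top (2 → 3). Not NE.
(Bottom, Y, Out): Agent 3 can switch to In (6 → 8). Not NE.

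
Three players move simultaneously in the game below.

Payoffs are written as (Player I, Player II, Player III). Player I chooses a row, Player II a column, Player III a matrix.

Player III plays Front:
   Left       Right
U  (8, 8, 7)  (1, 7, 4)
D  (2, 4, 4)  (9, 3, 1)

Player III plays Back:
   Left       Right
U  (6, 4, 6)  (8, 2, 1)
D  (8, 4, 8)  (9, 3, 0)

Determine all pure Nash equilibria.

Mark each player's best response to every combination of opponents' strategies; a profile where every player is best-responding is a pure Nash equilibrium.
Player I against (Left, Front): payoffs 8, 2 → best response U.
Player I against (Left, Back): payoffs 6, 8 → best response D.
Player I against (Right, Front): payoffs 1, 9 → best response D.
Player I against (Right, Back): payoffs 8, 9 → best response D.
Player II against (U, Front): payoffs 8, 7 → best response Left.
Player II against (U, Back): payoffs 4, 2 → best response Left.
Player II against (D, Front): payoffs 4, 3 → best response Left.
Player II against (D, Back): payoffs 4, 3 → best response Left.
Player III against (U, Left): payoffs 7, 6 → best response Front.
Player III against (U, Right): payoffs 4, 1 → best response Front.
Player III against (D, Left): payoffs 4, 8 → best response Back.
Player III against (D, Right): payoffs 1, 0 → best response Front.
Mutual best responses: (U, Left, Front); (D, Left, Back).

Pure-strategy Nash equilibria: (U, Left, Front); (D, Left, Back)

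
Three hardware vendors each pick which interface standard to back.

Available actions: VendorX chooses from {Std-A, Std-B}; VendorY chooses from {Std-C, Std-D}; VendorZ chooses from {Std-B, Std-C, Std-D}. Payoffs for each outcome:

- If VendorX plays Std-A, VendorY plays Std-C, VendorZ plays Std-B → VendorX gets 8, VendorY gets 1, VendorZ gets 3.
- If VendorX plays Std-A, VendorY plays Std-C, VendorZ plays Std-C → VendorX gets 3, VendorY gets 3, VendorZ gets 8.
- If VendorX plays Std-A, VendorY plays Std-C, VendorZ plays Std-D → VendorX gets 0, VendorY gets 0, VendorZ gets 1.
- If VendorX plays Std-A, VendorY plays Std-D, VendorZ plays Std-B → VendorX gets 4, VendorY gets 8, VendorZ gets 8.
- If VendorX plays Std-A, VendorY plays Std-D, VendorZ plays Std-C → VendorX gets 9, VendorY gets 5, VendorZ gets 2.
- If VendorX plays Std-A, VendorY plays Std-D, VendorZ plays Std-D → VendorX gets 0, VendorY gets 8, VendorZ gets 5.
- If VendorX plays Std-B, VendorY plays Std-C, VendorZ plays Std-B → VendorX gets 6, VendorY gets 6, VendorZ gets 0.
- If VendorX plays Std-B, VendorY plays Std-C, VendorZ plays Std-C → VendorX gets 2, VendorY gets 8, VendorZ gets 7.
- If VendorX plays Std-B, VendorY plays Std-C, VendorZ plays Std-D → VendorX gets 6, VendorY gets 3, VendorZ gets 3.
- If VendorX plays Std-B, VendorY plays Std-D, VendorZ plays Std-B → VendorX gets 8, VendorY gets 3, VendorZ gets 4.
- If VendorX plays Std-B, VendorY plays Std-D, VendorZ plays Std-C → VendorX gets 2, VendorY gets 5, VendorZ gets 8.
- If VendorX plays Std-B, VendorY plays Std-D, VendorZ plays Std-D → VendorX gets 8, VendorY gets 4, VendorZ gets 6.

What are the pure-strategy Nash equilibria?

There is no pure-strategy Nash equilibrium.

VendorX against (Std-C, Std-B): payoffs 8, 6 → best response Std-A.
VendorX against (Std-C, Std-C): payoffs 3, 2 → best response Std-A.
VendorX against (Std-C, Std-D): payoffs 0, 6 → best response Std-B.
VendorX against (Std-D, Std-B): payoffs 4, 8 → best response Std-B.
VendorX against (Std-D, Std-C): payoffs 9, 2 → best response Std-A.
VendorX against (Std-D, Std-D): payoffs 0, 8 → best response Std-B.
VendorY against (Std-A, Std-B): payoffs 1, 8 → best response Std-D.
VendorY against (Std-A, Std-C): payoffs 3, 5 → best response Std-D.
VendorY against (Std-A, Std-D): payoffs 0, 8 → best response Std-D.
VendorY against (Std-B, Std-B): payoffs 6, 3 → best response Std-C.
VendorY against (Std-B, Std-C): payoffs 8, 5 → best response Std-C.
VendorY against (Std-B, Std-D): payoffs 3, 4 → best response Std-D.
VendorZ against (Std-A, Std-C): payoffs 3, 8, 1 → best response Std-C.
VendorZ against (Std-A, Std-D): payoffs 8, 2, 5 → best response Std-B.
VendorZ against (Std-B, Std-C): payoffs 0, 7, 3 → best response Std-C.
VendorZ against (Std-B, Std-D): payoffs 4, 8, 6 → best response Std-C.
No profile is a mutual best response for all players.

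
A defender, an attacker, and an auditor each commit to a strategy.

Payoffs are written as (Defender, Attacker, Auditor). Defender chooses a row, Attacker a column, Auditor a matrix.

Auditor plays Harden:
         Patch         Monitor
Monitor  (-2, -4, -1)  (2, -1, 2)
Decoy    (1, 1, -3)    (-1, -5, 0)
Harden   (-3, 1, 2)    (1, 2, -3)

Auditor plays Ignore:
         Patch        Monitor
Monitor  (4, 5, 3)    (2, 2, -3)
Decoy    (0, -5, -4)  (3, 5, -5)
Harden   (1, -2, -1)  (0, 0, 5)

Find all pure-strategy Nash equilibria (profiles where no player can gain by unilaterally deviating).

Mark each player's best response to every combination of opponents' strategies; a profile where every player is best-responding is a pure Nash equilibrium.
Defender against (Patch, Harden): payoffs -2, 1, -3 → best response Decoy.
Defender against (Patch, Ignore): payoffs 4, 0, 1 → best response Monitor.
Defender against (Monitor, Harden): payoffs 2, -1, 1 → best response Monitor.
Defender against (Monitor, Ignore): payoffs 2, 3, 0 → best response Decoy.
Attacker against (Monitor, Harden): payoffs -4, -1 → best response Monitor.
Attacker against (Monitor, Ignore): payoffs 5, 2 → best response Patch.
Attacker against (Decoy, Harden): payoffs 1, -5 → best response Patch.
Attacker against (Decoy, Ignore): payoffs -5, 5 → best response Monitor.
Attacker against (Harden, Harden): payoffs 1, 2 → best response Monitor.
Attacker against (Harden, Ignore): payoffs -2, 0 → best response Monitor.
Auditor against (Monitor, Patch): payoffs -1, 3 → best response Ignore.
Auditor against (Monitor, Monitor): payoffs 2, -3 → best response Harden.
Auditor against (Decoy, Patch): payoffs -3, -4 → best response Harden.
Auditor against (Decoy, Monitor): payoffs 0, -5 → best response Harden.
Auditor against (Harden, Patch): payoffs 2, -1 → best response Harden.
Auditor against (Harden, Monitor): payoffs -3, 5 → best response Ignore.
Mutual best responses: (Monitor, Patch, Ignore); (Monitor, Monitor, Harden); (Decoy, Patch, Harden).

The pure Nash equilibria are (Monitor, Patch, Ignore); (Monitor, Monitor, Harden); (Decoy, Patch, Harden).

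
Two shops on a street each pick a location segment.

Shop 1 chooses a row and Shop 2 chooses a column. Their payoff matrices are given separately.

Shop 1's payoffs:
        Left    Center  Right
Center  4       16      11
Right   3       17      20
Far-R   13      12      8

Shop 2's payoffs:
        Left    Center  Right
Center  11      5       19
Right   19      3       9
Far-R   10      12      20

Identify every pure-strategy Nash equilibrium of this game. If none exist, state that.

none

Shop 1 against Left: payoffs 4, 3, 13 → best response Far-R.
Shop 1 against Center: payoffs 16, 17, 12 → best response Right.
Shop 1 against Right: payoffs 11, 20, 8 → best response Right.
Shop 2 against Center: payoffs 11, 5, 19 → best response Right.
Shop 2 against Right: payoffs 19, 3, 9 → best response Left.
Shop 2 against Far-R: payoffs 10, 12, 20 → best response Right.
No profile is a mutual best response for all players.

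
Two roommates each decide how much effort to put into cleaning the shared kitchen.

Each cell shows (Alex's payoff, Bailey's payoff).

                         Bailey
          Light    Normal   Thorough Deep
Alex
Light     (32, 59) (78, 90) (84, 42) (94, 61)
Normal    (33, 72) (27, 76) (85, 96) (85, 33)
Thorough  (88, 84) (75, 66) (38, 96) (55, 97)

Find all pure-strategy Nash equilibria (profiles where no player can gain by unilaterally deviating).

Alex against Light: payoffs 32, 33, 88 → best response Thorough.
Alex against Normal: payoffs 78, 27, 75 → best response Light.
Alex against Thorough: payoffs 84, 85, 38 → best response Normal.
Alex against Deep: payoffs 94, 85, 55 → best response Light.
Bailey against Light: payoffs 59, 90, 42, 61 → best response Normal.
Bailey against Normal: payoffs 72, 76, 96, 33 → best response Thorough.
Bailey against Thorough: payoffs 84, 66, 96, 97 → best response Deep.
Mutual best responses: (Light, Normal); (Normal, Thorough).

The pure Nash equilibria are (Light, Normal) and (Normal, Thorough).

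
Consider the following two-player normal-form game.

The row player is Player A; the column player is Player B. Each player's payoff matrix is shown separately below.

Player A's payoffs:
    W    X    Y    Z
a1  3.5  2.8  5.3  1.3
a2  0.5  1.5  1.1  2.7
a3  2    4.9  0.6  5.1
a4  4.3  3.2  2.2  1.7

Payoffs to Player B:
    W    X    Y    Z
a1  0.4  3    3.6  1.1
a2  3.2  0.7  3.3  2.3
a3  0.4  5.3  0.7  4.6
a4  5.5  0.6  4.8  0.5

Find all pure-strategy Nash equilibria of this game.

Player A against W: payoffs 3.5, 0.5, 2, 4.3 → best response a4.
Player A against X: payoffs 2.8, 1.5, 4.9, 3.2 → best response a3.
Player A against Y: payoffs 5.3, 1.1, 0.6, 2.2 → best response a1.
Player A against Z: payoffs 1.3, 2.7, 5.1, 1.7 → best response a3.
Player B against a1: payoffs 0.4, 3, 3.6, 1.1 → best response Y.
Player B against a2: payoffs 3.2, 0.7, 3.3, 2.3 → best response Y.
Player B against a3: payoffs 0.4, 5.3, 0.7, 4.6 → best response X.
Player B against a4: payoffs 5.5, 0.6, 4.8, 0.5 → best response W.
Mutual best responses: (a1, Y); (a3, X); (a4, W).

(a1, Y); (a3, X); (a4, W)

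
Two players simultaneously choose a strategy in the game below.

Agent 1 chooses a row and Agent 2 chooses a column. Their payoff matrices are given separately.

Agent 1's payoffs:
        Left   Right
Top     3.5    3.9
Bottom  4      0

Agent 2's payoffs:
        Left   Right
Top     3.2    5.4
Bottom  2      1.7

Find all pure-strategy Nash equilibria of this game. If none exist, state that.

The pure Nash equilibria are (Top, Right), (Bottom, Left).

Agent 1 against Left: payoffs 3.5, 4 → best response Bottom.
Agent 1 against Right: payoffs 3.9, 0 → best response Top.
Agent 2 against Top: payoffs 3.2, 5.4 → best response Right.
Agent 2 against Bottom: payoffs 2, 1.7 → best response Left.
Mutual best responses: (Top, Right); (Bottom, Left).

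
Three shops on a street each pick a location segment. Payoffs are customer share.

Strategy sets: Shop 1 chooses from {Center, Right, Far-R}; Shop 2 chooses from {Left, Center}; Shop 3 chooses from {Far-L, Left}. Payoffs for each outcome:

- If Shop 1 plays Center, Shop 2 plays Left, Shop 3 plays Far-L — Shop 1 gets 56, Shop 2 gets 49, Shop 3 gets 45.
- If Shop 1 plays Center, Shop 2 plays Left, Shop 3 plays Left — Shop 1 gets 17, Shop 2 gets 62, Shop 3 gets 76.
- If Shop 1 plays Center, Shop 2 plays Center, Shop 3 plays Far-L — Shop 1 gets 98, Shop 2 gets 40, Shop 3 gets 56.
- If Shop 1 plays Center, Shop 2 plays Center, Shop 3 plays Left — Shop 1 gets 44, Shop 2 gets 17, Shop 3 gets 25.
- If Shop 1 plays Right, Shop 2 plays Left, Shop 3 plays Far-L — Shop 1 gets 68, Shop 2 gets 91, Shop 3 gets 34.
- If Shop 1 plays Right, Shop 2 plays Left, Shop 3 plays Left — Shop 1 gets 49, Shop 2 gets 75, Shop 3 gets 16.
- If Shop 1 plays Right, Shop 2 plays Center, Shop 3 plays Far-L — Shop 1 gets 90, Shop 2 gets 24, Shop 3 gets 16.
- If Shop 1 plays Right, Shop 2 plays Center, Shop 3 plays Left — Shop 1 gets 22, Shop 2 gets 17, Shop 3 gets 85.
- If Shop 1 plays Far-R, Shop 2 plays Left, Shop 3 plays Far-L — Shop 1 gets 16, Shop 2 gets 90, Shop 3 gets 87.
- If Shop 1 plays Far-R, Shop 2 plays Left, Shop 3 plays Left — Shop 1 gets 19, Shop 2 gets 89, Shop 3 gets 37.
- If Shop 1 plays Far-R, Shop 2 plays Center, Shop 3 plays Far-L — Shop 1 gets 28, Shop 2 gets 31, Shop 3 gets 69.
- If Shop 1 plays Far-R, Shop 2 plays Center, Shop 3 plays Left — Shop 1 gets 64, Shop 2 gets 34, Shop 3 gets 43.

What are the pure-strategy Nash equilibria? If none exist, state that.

(Right, Left, Far-L)

Shop 1 against (Left, Far-L): payoffs 56, 68, 16 → best response Right.
Shop 1 against (Left, Left): payoffs 17, 49, 19 → best response Right.
Shop 1 against (Center, Far-L): payoffs 98, 90, 28 → best response Center.
Shop 1 against (Center, Left): payoffs 44, 22, 64 → best response Far-R.
Shop 2 against (Center, Far-L): payoffs 49, 40 → best response Left.
Shop 2 against (Center, Left): payoffs 62, 17 → best response Left.
Shop 2 against (Right, Far-L): payoffs 91, 24 → best response Left.
Shop 2 against (Right, Left): payoffs 75, 17 → best response Left.
Shop 2 against (Far-R, Far-L): payoffs 90, 31 → best response Left.
Shop 2 against (Far-R, Left): payoffs 89, 34 → best response Left.
Shop 3 against (Center, Left): payoffs 45, 76 → best response Left.
Shop 3 against (Center, Center): payoffs 56, 25 → best response Far-L.
Shop 3 against (Right, Left): payoffs 34, 16 → best response Far-L.
Shop 3 against (Right, Center): payoffs 16, 85 → best response Left.
Shop 3 against (Far-R, Left): payoffs 87, 37 → best response Far-L.
Shop 3 against (Far-R, Center): payoffs 69, 43 → best response Far-L.
Mutual best responses: (Right, Left, Far-L).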